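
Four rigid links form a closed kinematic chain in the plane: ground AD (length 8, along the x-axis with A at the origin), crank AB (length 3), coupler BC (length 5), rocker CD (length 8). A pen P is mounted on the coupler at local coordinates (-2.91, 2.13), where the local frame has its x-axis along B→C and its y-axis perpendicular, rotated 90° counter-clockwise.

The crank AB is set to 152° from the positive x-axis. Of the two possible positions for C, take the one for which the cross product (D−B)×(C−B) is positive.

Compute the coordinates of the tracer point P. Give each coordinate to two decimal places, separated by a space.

-6.25 1.35

A=(0,0), D=(8.00,0)
B = A + 3.00·(cos152°, sin152°) = (-2.6488, 1.4084)
|BD| = 10.7416
circle(B,5.00) ∩ circle(D,8.00): a=3.5554, h=3.5155
  candidates: C₊=(1.3368,4.4274) cross=37.762; C₋=(0.4149,-2.5430) cross=-37.762
  mode + wants cross > 0 → take C=(1.3368,4.4274) (cross=37.762)
ex = (C−B)/|BC| = (0.7971,0.6038); ey = (-0.6038,0.7971)
P = B + -2.91·ex + 2.13·ey = (-6.2546,1.3492)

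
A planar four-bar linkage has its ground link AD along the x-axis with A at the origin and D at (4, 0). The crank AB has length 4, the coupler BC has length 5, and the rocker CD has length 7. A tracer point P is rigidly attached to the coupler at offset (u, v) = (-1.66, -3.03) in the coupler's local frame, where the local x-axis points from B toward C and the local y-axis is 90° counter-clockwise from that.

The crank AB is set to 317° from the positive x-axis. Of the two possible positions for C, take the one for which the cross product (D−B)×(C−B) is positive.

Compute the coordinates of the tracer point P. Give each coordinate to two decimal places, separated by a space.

A=(0,0), D=(4.00,0)
B = A + 4.00·(cos317°, sin317°) = (2.9254, -2.7280)
|BD| = 2.9320
circle(B,5.00) ∩ circle(D,7.00): a=-2.6268, h=4.2544
  candidates: C₊=(-1.9957,-3.6127) cross=12.474; C₋=(5.9211,-6.7312) cross=-12.474
  mode + wants cross > 0 → take C=(-1.9957,-3.6127) (cross=12.474)
ex = (C−B)/|BC| = (-0.9842,-0.1769); ey = (0.1769,-0.9842)
P = B + -1.66·ex + -3.03·ey = (4.0231,0.5479)

4.02 0.55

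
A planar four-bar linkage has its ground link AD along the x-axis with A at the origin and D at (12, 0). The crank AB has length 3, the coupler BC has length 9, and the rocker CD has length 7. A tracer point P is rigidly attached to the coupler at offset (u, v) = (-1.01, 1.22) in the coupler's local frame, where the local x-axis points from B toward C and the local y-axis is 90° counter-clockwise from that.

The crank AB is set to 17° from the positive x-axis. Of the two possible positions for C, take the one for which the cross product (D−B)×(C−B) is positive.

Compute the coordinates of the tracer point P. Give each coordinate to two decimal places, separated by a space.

1.31 1.17

A=(0,0), D=(12.00,0)
B = A + 3.00·(cos17°, sin17°) = (2.8689, 0.8771)
|BD| = 9.1731
circle(B,9.00) ∩ circle(D,7.00): a=6.3308, h=6.3970
  candidates: C₊=(9.7824,6.6394) cross=58.680; C₋=(8.5590,-6.0959) cross=-58.680
  mode + wants cross > 0 → take C=(9.7824,6.6394) (cross=58.680)
ex = (C−B)/|BC| = (0.7682,0.6403); ey = (-0.6403,0.7682)
P = B + -1.01·ex + 1.22·ey = (1.3120,1.1676)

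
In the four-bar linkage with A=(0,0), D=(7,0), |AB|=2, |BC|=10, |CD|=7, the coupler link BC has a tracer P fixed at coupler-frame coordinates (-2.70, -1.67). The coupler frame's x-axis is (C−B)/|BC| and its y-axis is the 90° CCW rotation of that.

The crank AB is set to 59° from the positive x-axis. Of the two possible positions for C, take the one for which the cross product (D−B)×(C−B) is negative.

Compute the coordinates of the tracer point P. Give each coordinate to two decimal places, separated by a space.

-1.77 3.21

A=(0,0), D=(7.00,0)
B = A + 2.00·(cos59°, sin59°) = (1.0301, 1.7143)
|BD| = 6.2112
circle(B,10.00) ∩ circle(D,7.00): a=7.2111, h=6.9282
  candidates: C₊=(9.8733,6.3831) cross=43.033; C₋=(6.0488,-6.9351) cross=-43.033
  mode - wants cross < 0 → take C=(6.0488,-6.9351) (cross=-43.033)
ex = (C−B)/|BC| = (0.5019,-0.8649); ey = (0.8649,0.5019)
P = B + -2.70·ex + -1.67·ey = (-1.7694,3.2115)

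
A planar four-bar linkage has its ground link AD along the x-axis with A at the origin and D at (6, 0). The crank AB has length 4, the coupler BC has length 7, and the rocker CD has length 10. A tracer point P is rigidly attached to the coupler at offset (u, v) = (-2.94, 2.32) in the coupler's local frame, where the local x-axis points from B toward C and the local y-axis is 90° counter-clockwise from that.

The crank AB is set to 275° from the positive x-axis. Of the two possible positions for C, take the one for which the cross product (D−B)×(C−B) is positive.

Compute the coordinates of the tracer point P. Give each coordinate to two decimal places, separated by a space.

0.27 -7.73

A=(0,0), D=(6.00,0)
B = A + 4.00·(cos275°, sin275°) = (0.3486, -3.9848)
|BD| = 6.9149
circle(B,7.00) ∩ circle(D,10.00): a=-0.2302, h=6.9962
  candidates: C₊=(-3.8711,1.6004) cross=48.378; C₋=(4.1921,-9.8352) cross=-48.378
  mode + wants cross > 0 → take C=(-3.8711,1.6004) (cross=48.378)
ex = (C−B)/|BC| = (-0.6028,0.7979); ey = (-0.7979,-0.6028)
P = B + -2.94·ex + 2.32·ey = (0.2698,-7.7291)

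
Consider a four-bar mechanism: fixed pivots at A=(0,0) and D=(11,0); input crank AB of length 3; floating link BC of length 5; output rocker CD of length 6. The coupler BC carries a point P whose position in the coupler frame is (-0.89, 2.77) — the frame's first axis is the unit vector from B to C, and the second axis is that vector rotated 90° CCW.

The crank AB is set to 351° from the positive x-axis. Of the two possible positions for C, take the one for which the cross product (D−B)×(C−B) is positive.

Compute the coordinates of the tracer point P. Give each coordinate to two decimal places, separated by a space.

0.24 0.56

A=(0,0), D=(11.00,0)
B = A + 3.00·(cos351°, sin351°) = (2.9631, -0.4693)
|BD| = 8.0506
circle(B,5.00) ∩ circle(D,6.00): a=3.3421, h=3.7189
  candidates: C₊=(6.0827,3.4381) cross=29.939; C₋=(6.5163,-3.9870) cross=-29.939
  mode + wants cross > 0 → take C=(6.0827,3.4381) (cross=29.939)
ex = (C−B)/|BC| = (0.6239,0.7815); ey = (-0.7815,0.6239)
P = B + -0.89·ex + 2.77·ey = (0.2431,0.5635)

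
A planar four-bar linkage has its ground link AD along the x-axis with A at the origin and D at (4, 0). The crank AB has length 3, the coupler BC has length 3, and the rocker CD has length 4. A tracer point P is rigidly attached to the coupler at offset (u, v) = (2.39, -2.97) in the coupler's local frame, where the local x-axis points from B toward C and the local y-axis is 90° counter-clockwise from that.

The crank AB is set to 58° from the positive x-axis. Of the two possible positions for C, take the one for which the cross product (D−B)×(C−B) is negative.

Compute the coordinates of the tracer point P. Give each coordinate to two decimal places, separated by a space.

A=(0,0), D=(4.00,0)
B = A + 3.00·(cos58°, sin58°) = (1.5898, 2.5441)
|BD| = 3.5046
circle(B,3.00) ∩ circle(D,4.00): a=0.7536, h=2.9038
  candidates: C₊=(4.2161,3.9942) cross=10.177; C₋=(0.0000,0.0000) cross=-10.177
  mode - wants cross < 0 → take C=(0.0000,0.0000) (cross=-10.177)
ex = (C−B)/|BC| = (-0.5299,-0.8480); ey = (0.8480,-0.5299)
P = B + 2.39·ex + -2.97·ey = (-2.1955,2.0912)

-2.20 2.09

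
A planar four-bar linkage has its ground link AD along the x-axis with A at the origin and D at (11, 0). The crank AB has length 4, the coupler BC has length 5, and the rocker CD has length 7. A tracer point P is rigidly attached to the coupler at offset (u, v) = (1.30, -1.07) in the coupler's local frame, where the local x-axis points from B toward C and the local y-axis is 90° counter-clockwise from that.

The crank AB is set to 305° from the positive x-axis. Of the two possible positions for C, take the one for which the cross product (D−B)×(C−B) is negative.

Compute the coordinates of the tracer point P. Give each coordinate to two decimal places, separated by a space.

2.96 -4.82

A=(0,0), D=(11.00,0)
B = A + 4.00·(cos305°, sin305°) = (2.2943, -3.2766)
|BD| = 9.3019
circle(B,5.00) ∩ circle(D,7.00): a=3.3609, h=3.7019
  candidates: C₊=(4.1358,1.3719) cross=34.435; C₋=(6.7438,-5.5574) cross=-34.435
  mode - wants cross < 0 → take C=(6.7438,-5.5574) (cross=-34.435)
ex = (C−B)/|BC| = (0.8899,-0.4562); ey = (0.4562,0.8899)
P = B + 1.30·ex + -1.07·ey = (2.9631,-4.8218)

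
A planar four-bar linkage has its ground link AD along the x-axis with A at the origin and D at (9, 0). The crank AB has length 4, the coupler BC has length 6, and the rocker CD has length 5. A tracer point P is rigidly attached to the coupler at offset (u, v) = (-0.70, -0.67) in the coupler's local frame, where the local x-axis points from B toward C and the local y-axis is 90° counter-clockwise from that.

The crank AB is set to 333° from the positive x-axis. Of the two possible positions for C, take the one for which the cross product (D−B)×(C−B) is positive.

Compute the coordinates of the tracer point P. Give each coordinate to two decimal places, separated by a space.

3.94 -2.71

A=(0,0), D=(9.00,0)
B = A + 4.00·(cos333°, sin333°) = (3.5640, -1.8160)
|BD| = 5.7313
circle(B,6.00) ∩ circle(D,5.00): a=3.8253, h=4.6225
  candidates: C₊=(5.7276,3.7804) cross=26.493; C₋=(8.6568,-4.9882) cross=-26.493
  mode + wants cross > 0 → take C=(5.7276,3.7804) (cross=26.493)
ex = (C−B)/|BC| = (0.3606,0.9327); ey = (-0.9327,0.3606)
P = B + -0.70·ex + -0.67·ey = (3.9365,-2.7105)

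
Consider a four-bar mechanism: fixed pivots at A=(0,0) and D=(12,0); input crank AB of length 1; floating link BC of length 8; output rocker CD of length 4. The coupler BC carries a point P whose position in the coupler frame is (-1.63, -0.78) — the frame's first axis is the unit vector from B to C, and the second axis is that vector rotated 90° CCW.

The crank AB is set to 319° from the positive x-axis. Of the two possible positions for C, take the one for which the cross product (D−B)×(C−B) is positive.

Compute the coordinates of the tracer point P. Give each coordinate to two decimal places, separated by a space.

A=(0,0), D=(12.00,0)
B = A + 1.00·(cos319°, sin319°) = (0.7547, -0.6561)
|BD| = 11.2644
circle(B,8.00) ∩ circle(D,4.00): a=7.7628, h=1.9336
  candidates: C₊=(8.3917,1.7264) cross=21.781; C₋=(8.6170,-2.1343) cross=-21.781
  mode + wants cross > 0 → take C=(8.3917,1.7264) (cross=21.781)
ex = (C−B)/|BC| = (0.9546,0.2978); ey = (-0.2978,0.9546)
P = B + -1.63·ex + -0.78·ey = (-0.5690,-1.8861)

-0.57 -1.89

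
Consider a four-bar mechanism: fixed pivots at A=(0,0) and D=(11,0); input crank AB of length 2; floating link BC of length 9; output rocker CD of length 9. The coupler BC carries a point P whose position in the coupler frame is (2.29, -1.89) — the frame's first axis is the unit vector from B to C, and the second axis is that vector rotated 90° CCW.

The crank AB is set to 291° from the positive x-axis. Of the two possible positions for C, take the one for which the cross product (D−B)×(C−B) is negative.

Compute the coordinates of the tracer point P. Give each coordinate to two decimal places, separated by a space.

A=(0,0), D=(11.00,0)
B = A + 2.00·(cos291°, sin291°) = (0.7167, -1.8672)
|BD| = 10.4514
circle(B,9.00) ∩ circle(D,9.00): a=5.2257, h=7.3275
  candidates: C₊=(4.5493,6.2760) cross=76.583; C₋=(7.1674,-8.1432) cross=-76.583
  mode - wants cross < 0 → take C=(7.1674,-8.1432) (cross=-76.583)
ex = (C−B)/|BC| = (0.7167,-0.6973); ey = (0.6973,0.7167)
P = B + 2.29·ex + -1.89·ey = (1.0401,-4.8187)

1.04 -4.82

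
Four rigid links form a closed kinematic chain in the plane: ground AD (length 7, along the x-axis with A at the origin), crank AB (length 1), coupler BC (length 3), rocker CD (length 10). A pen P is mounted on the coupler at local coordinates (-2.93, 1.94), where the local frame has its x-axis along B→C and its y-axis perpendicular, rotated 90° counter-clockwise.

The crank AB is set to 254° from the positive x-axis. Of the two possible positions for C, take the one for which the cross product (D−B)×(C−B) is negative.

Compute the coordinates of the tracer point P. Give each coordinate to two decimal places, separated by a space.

A=(0,0), D=(7.00,0)
B = A + 1.00·(cos254°, sin254°) = (-0.2756, -0.9613)
|BD| = 7.3389
circle(B,3.00) ∩ circle(D,10.00): a=-2.5304, h=1.6115
  candidates: C₊=(-2.9954,0.3049) cross=11.826; C₋=(-2.5732,-2.8903) cross=-11.826
  mode - wants cross < 0 → take C=(-2.5732,-2.8903) (cross=-11.826)
ex = (C−B)/|BC| = (-0.7659,-0.6430); ey = (0.6430,-0.7659)
P = B + -2.93·ex + 1.94·ey = (3.2158,-0.5630)

3.22 -0.56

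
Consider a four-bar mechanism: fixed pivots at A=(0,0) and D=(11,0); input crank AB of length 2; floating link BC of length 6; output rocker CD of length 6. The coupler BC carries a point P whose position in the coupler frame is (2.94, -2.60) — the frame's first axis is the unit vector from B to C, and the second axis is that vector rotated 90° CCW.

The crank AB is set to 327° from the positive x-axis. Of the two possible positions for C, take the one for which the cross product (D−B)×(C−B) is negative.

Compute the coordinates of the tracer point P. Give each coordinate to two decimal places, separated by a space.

A=(0,0), D=(11.00,0)
B = A + 2.00·(cos327°, sin327°) = (1.6773, -1.0893)
|BD| = 9.3861
circle(B,6.00) ∩ circle(D,6.00): a=4.6930, h=3.7384
  candidates: C₊=(5.9048,3.1685) cross=35.089; C₋=(6.7725,-4.2577) cross=-35.089
  mode - wants cross < 0 → take C=(6.7725,-4.2577) (cross=-35.089)
ex = (C−B)/|BC| = (0.8492,-0.5281); ey = (0.5281,0.8492)
P = B + 2.94·ex + -2.60·ey = (2.8010,-4.8497)

2.80 -4.85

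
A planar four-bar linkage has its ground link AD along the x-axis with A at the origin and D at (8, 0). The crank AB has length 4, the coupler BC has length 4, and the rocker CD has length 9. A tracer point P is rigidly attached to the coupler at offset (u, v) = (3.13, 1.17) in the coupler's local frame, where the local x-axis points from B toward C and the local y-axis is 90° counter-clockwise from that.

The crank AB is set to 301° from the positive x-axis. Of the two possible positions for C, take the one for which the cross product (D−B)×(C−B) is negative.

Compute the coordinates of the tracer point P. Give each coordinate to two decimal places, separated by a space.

3.80 -6.28

A=(0,0), D=(8.00,0)
B = A + 4.00·(cos301°, sin301°) = (2.0602, -3.4287)
|BD| = 6.8584
circle(B,4.00) ∩ circle(D,9.00): a=-1.3095, h=3.7796
  candidates: C₊=(-0.9635,-0.8100) cross=25.922; C₋=(2.8155,-7.3567) cross=-25.922
  mode - wants cross < 0 → take C=(2.8155,-7.3567) (cross=-25.922)
ex = (C−B)/|BC| = (0.1888,-0.9820); ey = (0.9820,0.1888)
P = B + 3.13·ex + 1.17·ey = (3.8002,-6.2814)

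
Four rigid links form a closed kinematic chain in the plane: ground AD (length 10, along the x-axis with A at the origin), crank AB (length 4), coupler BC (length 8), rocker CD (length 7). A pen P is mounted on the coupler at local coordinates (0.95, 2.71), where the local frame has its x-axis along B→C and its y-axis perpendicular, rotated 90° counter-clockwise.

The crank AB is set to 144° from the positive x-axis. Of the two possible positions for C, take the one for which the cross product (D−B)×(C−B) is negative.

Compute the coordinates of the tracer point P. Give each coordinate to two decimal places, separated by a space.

-0.92 4.04

A=(0,0), D=(10.00,0)
B = A + 4.00·(cos144°, sin144°) = (-3.2361, 2.3511)
|BD| = 13.4433
circle(B,8.00) ∩ circle(D,7.00): a=7.2795, h=3.3179
  candidates: C₊=(4.5115,4.3448) cross=44.603; C₋=(3.3510,-2.1888) cross=-44.603
  mode - wants cross < 0 → take C=(3.3510,-2.1888) (cross=-44.603)
ex = (C−B)/|BC| = (0.8234,-0.5675); ey = (0.5675,0.8234)
P = B + 0.95·ex + 2.71·ey = (-0.9160,4.0434)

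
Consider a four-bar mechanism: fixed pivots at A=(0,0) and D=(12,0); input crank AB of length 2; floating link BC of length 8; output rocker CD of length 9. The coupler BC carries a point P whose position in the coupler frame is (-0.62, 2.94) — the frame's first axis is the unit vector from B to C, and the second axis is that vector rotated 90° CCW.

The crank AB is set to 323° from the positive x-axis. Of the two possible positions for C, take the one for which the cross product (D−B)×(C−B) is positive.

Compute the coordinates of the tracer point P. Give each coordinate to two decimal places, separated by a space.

A=(0,0), D=(12.00,0)
B = A + 2.00·(cos323°, sin323°) = (1.5973, -1.2036)
|BD| = 10.4721
circle(B,8.00) ∩ circle(D,9.00): a=4.4244, h=6.6652
  candidates: C₊=(5.2263,5.9259) cross=69.799; C₋=(6.7584,-7.3161) cross=-69.799
  mode + wants cross > 0 → take C=(5.2263,5.9259) (cross=69.799)
ex = (C−B)/|BC| = (0.4536,0.8912); ey = (-0.8912,0.4536)
P = B + -0.62·ex + 2.94·ey = (-1.3041,-0.4225)

-1.30 -0.42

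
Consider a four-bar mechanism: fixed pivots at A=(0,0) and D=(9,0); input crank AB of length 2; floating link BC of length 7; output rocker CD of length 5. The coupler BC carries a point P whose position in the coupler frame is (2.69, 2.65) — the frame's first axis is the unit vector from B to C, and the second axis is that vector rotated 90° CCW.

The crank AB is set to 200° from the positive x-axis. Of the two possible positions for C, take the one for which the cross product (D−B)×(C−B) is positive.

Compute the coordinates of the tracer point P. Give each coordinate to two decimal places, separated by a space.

A=(0,0), D=(9.00,0)
B = A + 2.00·(cos200°, sin200°) = (-1.8794, -0.6840)
|BD| = 10.9009
circle(B,7.00) ∩ circle(D,5.00): a=6.5513, h=2.4660
  candidates: C₊=(4.5042,2.1882) cross=26.881; C₋=(4.8137,-2.7340) cross=-26.881
  mode + wants cross > 0 → take C=(4.5042,2.1882) (cross=26.881)
ex = (C−B)/|BC| = (0.9119,0.4103); ey = (-0.4103,0.9119)
P = B + 2.69·ex + 2.65·ey = (-0.5136,2.8364)

-0.51 2.84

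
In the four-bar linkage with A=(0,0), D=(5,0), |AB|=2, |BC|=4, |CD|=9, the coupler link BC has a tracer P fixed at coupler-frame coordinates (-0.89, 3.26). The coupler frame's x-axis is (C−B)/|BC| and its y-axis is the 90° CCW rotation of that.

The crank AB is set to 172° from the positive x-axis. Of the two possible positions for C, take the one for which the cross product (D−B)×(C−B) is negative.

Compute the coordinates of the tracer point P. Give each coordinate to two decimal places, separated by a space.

1.39 0.05

A=(0,0), D=(5.00,0)
B = A + 2.00·(cos172°, sin172°) = (-1.9805, 0.2783)
|BD| = 6.9861
circle(B,4.00) ∩ circle(D,9.00): a=-1.1591, h=3.8284
  candidates: C₊=(-2.9861,4.1499) cross=26.745; C₋=(-3.2912,-3.5008) cross=-26.745
  mode - wants cross < 0 → take C=(-3.2912,-3.5008) (cross=-26.745)
ex = (C−B)/|BC| = (-0.3277,-0.9448); ey = (0.9448,-0.3277)
P = B + -0.89·ex + 3.26·ey = (1.3911,0.0510)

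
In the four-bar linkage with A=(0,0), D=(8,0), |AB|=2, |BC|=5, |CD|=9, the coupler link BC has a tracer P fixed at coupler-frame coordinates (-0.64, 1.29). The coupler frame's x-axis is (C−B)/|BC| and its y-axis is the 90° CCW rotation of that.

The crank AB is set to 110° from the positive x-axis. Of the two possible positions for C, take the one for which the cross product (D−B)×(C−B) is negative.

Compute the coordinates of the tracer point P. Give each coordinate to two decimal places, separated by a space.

A=(0,0), D=(8.00,0)
B = A + 2.00·(cos110°, sin110°) = (-0.6840, 1.8794)
|BD| = 8.8851
circle(B,5.00) ∩ circle(D,9.00): a=1.2912, h=4.8304
  candidates: C₊=(1.5997,6.3274) cross=42.919; C₋=(-0.4438,-3.1148) cross=-42.919
  mode - wants cross < 0 → take C=(-0.4438,-3.1148) (cross=-42.919)
ex = (C−B)/|BC| = (0.0480,-0.9988); ey = (0.9988,0.0480)
P = B + -0.64·ex + 1.29·ey = (0.5737,2.5806)

0.57 2.58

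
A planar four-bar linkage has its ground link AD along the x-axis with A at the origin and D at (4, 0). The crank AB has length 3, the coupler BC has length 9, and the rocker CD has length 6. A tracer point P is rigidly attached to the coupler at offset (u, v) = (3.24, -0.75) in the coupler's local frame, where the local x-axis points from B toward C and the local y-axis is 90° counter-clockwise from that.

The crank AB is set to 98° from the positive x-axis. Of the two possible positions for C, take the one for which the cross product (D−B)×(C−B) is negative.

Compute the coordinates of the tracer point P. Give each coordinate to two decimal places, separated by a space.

A=(0,0), D=(4.00,0)
B = A + 3.00·(cos98°, sin98°) = (-0.4175, 2.9708)
|BD| = 5.3235
circle(B,9.00) ∩ circle(D,6.00): a=6.8883, h=5.7924
  candidates: C₊=(8.5309,3.9334) cross=30.836; C₋=(2.0660,-5.6798) cross=-30.836
  mode - wants cross < 0 → take C=(2.0660,-5.6798) (cross=-30.836)
ex = (C−B)/|BC| = (0.2759,-0.9612); ey = (0.9612,0.2759)
P = B + 3.24·ex + -0.75·ey = (-0.2443,-0.3504)

-0.24 -0.35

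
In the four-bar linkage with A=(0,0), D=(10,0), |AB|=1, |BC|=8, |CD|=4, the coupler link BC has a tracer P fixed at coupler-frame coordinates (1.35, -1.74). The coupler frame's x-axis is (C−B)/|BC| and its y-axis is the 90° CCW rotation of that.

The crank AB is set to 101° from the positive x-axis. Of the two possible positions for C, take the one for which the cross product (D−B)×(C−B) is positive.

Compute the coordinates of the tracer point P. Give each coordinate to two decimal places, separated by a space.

A=(0,0), D=(10.00,0)
B = A + 1.00·(cos101°, sin101°) = (-0.1908, 0.9816)
|BD| = 10.2380
circle(B,8.00) ∩ circle(D,4.00): a=7.4632, h=2.8811
  candidates: C₊=(7.5142,3.1339) cross=29.496; C₋=(6.9618,-2.6018) cross=-29.496
  mode + wants cross > 0 → take C=(7.5142,3.1339) (cross=29.496)
ex = (C−B)/|BC| = (0.9631,0.2690); ey = (-0.2690,0.9631)
P = B + 1.35·ex + -1.74·ey = (1.5775,-0.3310)

1.58 -0.33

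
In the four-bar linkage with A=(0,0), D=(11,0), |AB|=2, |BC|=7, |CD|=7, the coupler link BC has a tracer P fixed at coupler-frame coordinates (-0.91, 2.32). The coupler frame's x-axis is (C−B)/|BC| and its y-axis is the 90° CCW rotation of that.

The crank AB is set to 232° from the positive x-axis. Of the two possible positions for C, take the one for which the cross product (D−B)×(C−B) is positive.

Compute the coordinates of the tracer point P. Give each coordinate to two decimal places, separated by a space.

A=(0,0), D=(11.00,0)
B = A + 2.00·(cos232°, sin232°) = (-1.2313, -1.5760)
|BD| = 12.3324
circle(B,7.00) ∩ circle(D,7.00): a=6.1662, h=3.3133
  candidates: C₊=(4.4609,2.4981) cross=40.861; C₋=(5.3078,-4.0741) cross=-40.861
  mode + wants cross > 0 → take C=(4.4609,2.4981) (cross=40.861)
ex = (C−B)/|BC| = (0.8132,0.5820); ey = (-0.5820,0.8132)
P = B + -0.91·ex + 2.32·ey = (-3.3216,-0.2191)

-3.32 -0.22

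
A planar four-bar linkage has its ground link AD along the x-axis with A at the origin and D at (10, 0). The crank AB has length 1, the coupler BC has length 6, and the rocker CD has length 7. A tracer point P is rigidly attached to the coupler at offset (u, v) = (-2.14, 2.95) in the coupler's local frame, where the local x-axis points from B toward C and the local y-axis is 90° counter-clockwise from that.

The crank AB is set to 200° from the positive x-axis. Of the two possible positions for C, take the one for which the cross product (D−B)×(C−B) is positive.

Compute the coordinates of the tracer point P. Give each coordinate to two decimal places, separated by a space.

A=(0,0), D=(10.00,0)
B = A + 1.00·(cos200°, sin200°) = (-0.9397, -0.3420)
|BD| = 10.9450
circle(B,6.00) ∩ circle(D,7.00): a=4.8786, h=3.4927
  candidates: C₊=(3.8274,3.3014) cross=38.228; C₋=(4.0457,-3.6805) cross=-38.228
  mode + wants cross > 0 → take C=(3.8274,3.3014) (cross=38.228)
ex = (C−B)/|BC| = (0.7945,0.6072); ey = (-0.6072,0.7945)
P = B + -2.14·ex + 2.95·ey = (-4.4313,0.7023)

-4.43 0.70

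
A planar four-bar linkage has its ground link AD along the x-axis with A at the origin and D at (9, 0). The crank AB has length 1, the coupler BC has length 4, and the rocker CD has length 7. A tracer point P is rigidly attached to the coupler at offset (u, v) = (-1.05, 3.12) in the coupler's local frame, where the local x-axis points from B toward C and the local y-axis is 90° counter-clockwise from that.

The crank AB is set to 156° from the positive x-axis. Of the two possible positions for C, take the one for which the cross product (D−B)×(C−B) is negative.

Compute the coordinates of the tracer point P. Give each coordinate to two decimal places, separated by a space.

A=(0,0), D=(9.00,0)
B = A + 1.00·(cos156°, sin156°) = (-0.9135, 0.4067)
|BD| = 9.9219
circle(B,4.00) ∩ circle(D,7.00): a=3.2980, h=2.2635
  candidates: C₊=(2.4744,2.5332) cross=22.458; C₋=(2.2888,-1.9901) cross=-22.458
  mode - wants cross < 0 → take C=(2.2888,-1.9901) (cross=-22.458)
ex = (C−B)/|BC| = (0.8006,-0.5992); ey = (0.5992,0.8006)
P = B + -1.05·ex + 3.12·ey = (0.1153,3.5338)

0.12 3.53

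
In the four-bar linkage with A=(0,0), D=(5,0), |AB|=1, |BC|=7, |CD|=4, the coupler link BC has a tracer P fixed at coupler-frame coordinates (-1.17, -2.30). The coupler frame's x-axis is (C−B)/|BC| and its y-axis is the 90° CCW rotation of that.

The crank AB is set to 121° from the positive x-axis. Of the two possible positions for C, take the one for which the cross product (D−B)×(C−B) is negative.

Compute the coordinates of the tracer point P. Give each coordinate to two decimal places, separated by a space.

-2.95 0.00

A=(0,0), D=(5.00,0)
B = A + 1.00·(cos121°, sin121°) = (-0.5150, 0.8572)
|BD| = 5.5813
circle(B,7.00) ∩ circle(D,4.00): a=5.7470, h=3.9966
  candidates: C₊=(5.7775,3.9237) cross=22.306; C₋=(4.5499,-3.9746) cross=-22.306
  mode - wants cross < 0 → take C=(4.5499,-3.9746) (cross=-22.306)
ex = (C−B)/|BC| = (0.7236,-0.6903); ey = (0.6903,0.7236)
P = B + -1.17·ex + -2.30·ey = (-2.9492,0.0006)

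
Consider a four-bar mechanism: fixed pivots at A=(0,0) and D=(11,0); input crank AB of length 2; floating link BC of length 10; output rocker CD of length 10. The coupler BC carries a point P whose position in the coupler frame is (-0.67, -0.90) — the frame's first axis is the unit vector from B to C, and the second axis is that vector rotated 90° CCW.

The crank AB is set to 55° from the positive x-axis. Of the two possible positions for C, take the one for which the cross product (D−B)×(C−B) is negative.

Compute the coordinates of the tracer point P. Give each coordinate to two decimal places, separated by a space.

A=(0,0), D=(11.00,0)
B = A + 2.00·(cos55°, sin55°) = (1.1472, 1.6383)
|BD| = 9.9881
circle(B,10.00) ∩ circle(D,10.00): a=4.9941, h=8.6637
  candidates: C₊=(7.4946,9.3655) cross=86.534; C₋=(4.6525,-7.7272) cross=-86.534
  mode - wants cross < 0 → take C=(4.6525,-7.7272) (cross=-86.534)
ex = (C−B)/|BC| = (0.3505,-0.9365); ey = (0.9365,0.3505)
P = B + -0.67·ex + -0.90·ey = (0.0694,1.9503)

0.07 1.95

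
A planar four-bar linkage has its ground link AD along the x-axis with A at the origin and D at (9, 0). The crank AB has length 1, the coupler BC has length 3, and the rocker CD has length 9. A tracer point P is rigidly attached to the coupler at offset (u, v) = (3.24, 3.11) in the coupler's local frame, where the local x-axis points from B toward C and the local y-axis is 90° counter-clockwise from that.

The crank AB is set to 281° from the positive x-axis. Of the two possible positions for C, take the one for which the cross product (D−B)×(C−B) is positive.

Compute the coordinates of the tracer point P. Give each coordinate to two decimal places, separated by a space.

A=(0,0), D=(9.00,0)
B = A + 1.00·(cos281°, sin281°) = (0.1908, -0.9816)
|BD| = 8.8637
circle(B,3.00) ∩ circle(D,9.00): a=0.3704, h=2.9771
  candidates: C₊=(0.2292,2.0181) cross=26.388; C₋=(0.8886,-3.8994) cross=-26.388
  mode + wants cross > 0 → take C=(0.2292,2.0181) (cross=26.388)
ex = (C−B)/|BC| = (0.0128,0.9999); ey = (-0.9999,0.0128)
P = B + 3.24·ex + 3.11·ey = (-2.8775,2.2979)

-2.88 2.30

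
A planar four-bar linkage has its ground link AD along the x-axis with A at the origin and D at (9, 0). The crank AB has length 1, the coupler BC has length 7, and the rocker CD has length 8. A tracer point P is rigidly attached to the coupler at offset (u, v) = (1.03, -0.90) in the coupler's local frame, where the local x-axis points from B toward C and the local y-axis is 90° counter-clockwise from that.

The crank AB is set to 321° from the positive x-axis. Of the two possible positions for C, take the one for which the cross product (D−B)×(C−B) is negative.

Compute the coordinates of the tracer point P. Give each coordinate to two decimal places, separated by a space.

0.55 -1.98

A=(0,0), D=(9.00,0)
B = A + 1.00·(cos321°, sin321°) = (0.7771, -0.6293)
|BD| = 8.2469
circle(B,7.00) ∩ circle(D,8.00): a=3.2140, h=6.2185
  candidates: C₊=(3.5073,5.8163) cross=51.284; C₋=(4.4563,-6.5845) cross=-51.284
  mode - wants cross < 0 → take C=(4.4563,-6.5845) (cross=-51.284)
ex = (C−B)/|BC| = (0.5256,-0.8507); ey = (0.8507,0.5256)
P = B + 1.03·ex + -0.90·ey = (0.5529,-1.9786)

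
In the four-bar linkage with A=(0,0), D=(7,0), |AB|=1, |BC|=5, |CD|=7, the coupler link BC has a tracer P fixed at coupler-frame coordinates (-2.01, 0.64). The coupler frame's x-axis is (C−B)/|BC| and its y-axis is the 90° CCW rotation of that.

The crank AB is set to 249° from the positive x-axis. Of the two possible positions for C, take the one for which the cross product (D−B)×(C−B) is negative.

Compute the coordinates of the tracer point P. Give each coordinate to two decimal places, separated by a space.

-0.88 1.11

A=(0,0), D=(7.00,0)
B = A + 1.00·(cos249°, sin249°) = (-0.3584, -0.9336)
|BD| = 7.4174
circle(B,5.00) ∩ circle(D,7.00): a=2.0908, h=4.5418
  candidates: C₊=(1.1442,3.8353) cross=33.688; C₋=(2.2875,-5.1761) cross=-33.688
  mode - wants cross < 0 → take C=(2.2875,-5.1761) (cross=-33.688)
ex = (C−B)/|BC| = (0.5292,-0.8485); ey = (0.8485,0.5292)
P = B + -2.01·ex + 0.64·ey = (-0.8790,1.1106)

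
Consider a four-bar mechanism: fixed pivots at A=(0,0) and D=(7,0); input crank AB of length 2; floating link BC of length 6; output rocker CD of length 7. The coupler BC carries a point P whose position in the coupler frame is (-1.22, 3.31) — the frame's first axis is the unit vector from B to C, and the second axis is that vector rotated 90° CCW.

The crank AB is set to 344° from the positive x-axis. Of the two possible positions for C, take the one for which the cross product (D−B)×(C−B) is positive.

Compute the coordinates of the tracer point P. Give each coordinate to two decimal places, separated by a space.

A=(0,0), D=(7.00,0)
B = A + 2.00·(cos344°, sin344°) = (1.9225, -0.5513)
|BD| = 5.1073
circle(B,6.00) ∩ circle(D,7.00): a=1.2810, h=5.8617
  candidates: C₊=(2.5633,5.4144) cross=29.937; C₋=(3.8287,-6.2404) cross=-29.937
  mode + wants cross > 0 → take C=(2.5633,5.4144) (cross=29.937)
ex = (C−B)/|BC| = (0.1068,0.9943); ey = (-0.9943,0.1068)
P = B + -1.22·ex + 3.31·ey = (-1.4988,-1.4108)

-1.50 -1.41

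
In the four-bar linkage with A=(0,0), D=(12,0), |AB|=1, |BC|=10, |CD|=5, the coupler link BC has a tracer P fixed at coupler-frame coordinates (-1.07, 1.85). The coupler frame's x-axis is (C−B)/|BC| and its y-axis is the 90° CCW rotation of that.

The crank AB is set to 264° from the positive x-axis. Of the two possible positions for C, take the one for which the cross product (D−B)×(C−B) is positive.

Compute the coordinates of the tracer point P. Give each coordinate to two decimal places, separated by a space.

-1.92 0.13

A=(0,0), D=(12.00,0)
B = A + 1.00·(cos264°, sin264°) = (-0.1045, -0.9945)
|BD| = 12.1453
circle(B,10.00) ∩ circle(D,5.00): a=9.1603, h=4.0112
  candidates: C₊=(8.6965,3.7533) cross=48.717; C₋=(9.3534,-4.2421) cross=-48.717
  mode + wants cross > 0 → take C=(8.6965,3.7533) (cross=48.717)
ex = (C−B)/|BC| = (0.8801,0.4748); ey = (-0.4748,0.8801)
P = B + -1.07·ex + 1.85·ey = (-1.9246,0.1257)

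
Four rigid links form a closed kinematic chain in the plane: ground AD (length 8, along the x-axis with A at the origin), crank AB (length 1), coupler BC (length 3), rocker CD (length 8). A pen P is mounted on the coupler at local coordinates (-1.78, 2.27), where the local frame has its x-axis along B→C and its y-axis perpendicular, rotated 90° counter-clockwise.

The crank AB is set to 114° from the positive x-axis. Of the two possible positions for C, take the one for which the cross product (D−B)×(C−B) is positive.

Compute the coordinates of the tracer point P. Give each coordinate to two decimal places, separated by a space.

-3.22 0.27

A=(0,0), D=(8.00,0)
B = A + 1.00·(cos114°, sin114°) = (-0.4067, 0.9135)
|BD| = 8.4562
circle(B,3.00) ∩ circle(D,8.00): a=0.9761, h=2.8368
  candidates: C₊=(0.8701,3.6283) cross=23.988; C₋=(0.2572,-2.0121) cross=-23.988
  mode + wants cross > 0 → take C=(0.8701,3.6283) (cross=23.988)
ex = (C−B)/|BC| = (0.4256,0.9049); ey = (-0.9049,0.4256)
P = B + -1.78·ex + 2.27·ey = (-3.2185,0.2689)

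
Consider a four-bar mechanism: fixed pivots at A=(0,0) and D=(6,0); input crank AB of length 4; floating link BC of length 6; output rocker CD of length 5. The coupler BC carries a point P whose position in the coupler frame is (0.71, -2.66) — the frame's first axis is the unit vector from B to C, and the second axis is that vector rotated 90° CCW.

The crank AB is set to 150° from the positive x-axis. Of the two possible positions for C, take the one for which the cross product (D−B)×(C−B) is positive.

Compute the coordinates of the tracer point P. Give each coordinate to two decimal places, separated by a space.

A=(0,0), D=(6.00,0)
B = A + 4.00·(cos150°, sin150°) = (-3.4641, 2.0000)
|BD| = 9.6731
circle(B,6.00) ∩ circle(D,5.00): a=5.4051, h=2.6047
  candidates: C₊=(2.3628,3.4308) cross=25.195; C₋=(1.2857,-1.6660) cross=-25.195
  mode + wants cross > 0 → take C=(2.3628,3.4308) (cross=25.195)
ex = (C−B)/|BC| = (0.9711,0.2385); ey = (-0.2385,0.9711)
P = B + 0.71·ex + -2.66·ey = (-2.1402,-0.4139)

-2.14 -0.41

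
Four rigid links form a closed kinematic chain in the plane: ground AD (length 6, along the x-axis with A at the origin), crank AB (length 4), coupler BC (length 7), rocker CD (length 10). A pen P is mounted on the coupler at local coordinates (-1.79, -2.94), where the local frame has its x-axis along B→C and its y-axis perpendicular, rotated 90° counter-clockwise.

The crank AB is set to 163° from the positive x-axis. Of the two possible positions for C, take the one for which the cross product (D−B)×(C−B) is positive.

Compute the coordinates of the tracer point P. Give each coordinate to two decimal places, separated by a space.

-2.00 -1.75

A=(0,0), D=(6.00,0)
B = A + 4.00·(cos163°, sin163°) = (-3.8252, 1.1695)
|BD| = 9.8946
circle(B,7.00) ∩ circle(D,10.00): a=2.3701, h=6.5865
  candidates: C₊=(-0.6932,7.4297) cross=65.171; C₋=(-2.2502,-5.6510) cross=-65.171
  mode + wants cross > 0 → take C=(-0.6932,7.4297) (cross=65.171)
ex = (C−B)/|BC| = (0.4474,0.8943); ey = (-0.8943,0.4474)
P = B + -1.79·ex + -2.94·ey = (-1.9968,-1.7468)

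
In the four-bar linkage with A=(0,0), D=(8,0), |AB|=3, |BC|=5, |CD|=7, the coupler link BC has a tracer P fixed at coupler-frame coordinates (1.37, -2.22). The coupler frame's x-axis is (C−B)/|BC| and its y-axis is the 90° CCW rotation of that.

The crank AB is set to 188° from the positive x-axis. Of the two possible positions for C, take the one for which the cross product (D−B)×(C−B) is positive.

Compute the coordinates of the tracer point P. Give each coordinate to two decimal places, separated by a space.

-0.66 -1.63

A=(0,0), D=(8.00,0)
B = A + 3.00·(cos188°, sin188°) = (-2.9708, -0.4175)
|BD| = 10.9787
circle(B,5.00) ∩ circle(D,7.00): a=4.3964, h=2.3816
  candidates: C₊=(1.3318,2.1296) cross=26.147; C₋=(1.5129,-2.6302) cross=-26.147
  mode + wants cross > 0 → take C=(1.3318,2.1296) (cross=26.147)
ex = (C−B)/|BC| = (0.8605,0.5094); ey = (-0.5094,0.8605)
P = B + 1.37·ex + -2.22·ey = (-0.6610,-1.6300)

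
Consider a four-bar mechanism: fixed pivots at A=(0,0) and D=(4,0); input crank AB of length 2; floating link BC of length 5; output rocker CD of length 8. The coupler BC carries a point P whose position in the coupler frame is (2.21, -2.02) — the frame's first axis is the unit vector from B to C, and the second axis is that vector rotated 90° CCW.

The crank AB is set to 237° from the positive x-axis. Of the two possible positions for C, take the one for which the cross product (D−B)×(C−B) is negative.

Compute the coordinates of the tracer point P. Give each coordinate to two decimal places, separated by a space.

A=(0,0), D=(4.00,0)
B = A + 2.00·(cos237°, sin237°) = (-1.0893, -1.6773)
|BD| = 5.3586
circle(B,5.00) ∩ circle(D,8.00): a=-0.9598, h=4.9070
  candidates: C₊=(-3.5368,2.6827) cross=26.295; C₋=(-0.4648,-6.6382) cross=-26.295
  mode - wants cross < 0 → take C=(-0.4648,-6.6382) (cross=-26.295)
ex = (C−B)/|BC| = (0.1249,-0.9922); ey = (0.9922,0.1249)
P = B + 2.21·ex + -2.02·ey = (-2.8174,-4.1223)

-2.82 -4.12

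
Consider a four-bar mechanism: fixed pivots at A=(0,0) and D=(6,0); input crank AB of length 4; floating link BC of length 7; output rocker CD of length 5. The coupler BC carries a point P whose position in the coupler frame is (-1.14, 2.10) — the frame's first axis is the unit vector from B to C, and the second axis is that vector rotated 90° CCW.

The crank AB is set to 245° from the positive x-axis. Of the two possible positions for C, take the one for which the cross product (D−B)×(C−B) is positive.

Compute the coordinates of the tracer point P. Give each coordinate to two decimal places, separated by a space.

A=(0,0), D=(6.00,0)
B = A + 4.00·(cos245°, sin245°) = (-1.6905, -3.6252)
|BD| = 8.5021
circle(B,7.00) ∩ circle(D,5.00): a=5.6625, h=4.1154
  candidates: C₊=(1.6767,2.5117) cross=34.990; C₋=(5.1862,-4.9333) cross=-34.990
  mode + wants cross > 0 → take C=(1.6767,2.5117) (cross=34.990)
ex = (C−B)/|BC| = (0.4810,0.8767); ey = (-0.8767,0.4810)
P = B + -1.14·ex + 2.10·ey = (-4.0799,-3.6145)

-4.08 -3.61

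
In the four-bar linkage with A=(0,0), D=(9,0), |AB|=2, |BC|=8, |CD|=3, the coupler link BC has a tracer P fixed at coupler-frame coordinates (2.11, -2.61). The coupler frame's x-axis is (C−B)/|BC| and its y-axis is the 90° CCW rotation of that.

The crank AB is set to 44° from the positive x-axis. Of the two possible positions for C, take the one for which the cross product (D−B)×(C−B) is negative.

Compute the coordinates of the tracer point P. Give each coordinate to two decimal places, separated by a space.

A=(0,0), D=(9.00,0)
B = A + 2.00·(cos44°, sin44°) = (1.4387, 1.3893)
|BD| = 7.6879
circle(B,8.00) ∩ circle(D,3.00): a=7.4210, h=2.9881
  candidates: C₊=(9.2775,2.9871) cross=22.972; C₋=(8.1975,-2.8907) cross=-22.972
  mode - wants cross < 0 → take C=(8.1975,-2.8907) (cross=-22.972)
ex = (C−B)/|BC| = (0.8449,-0.5350); ey = (0.5350,0.8449)
P = B + 2.11·ex + -2.61·ey = (1.8250,-1.9446)

1.82 -1.94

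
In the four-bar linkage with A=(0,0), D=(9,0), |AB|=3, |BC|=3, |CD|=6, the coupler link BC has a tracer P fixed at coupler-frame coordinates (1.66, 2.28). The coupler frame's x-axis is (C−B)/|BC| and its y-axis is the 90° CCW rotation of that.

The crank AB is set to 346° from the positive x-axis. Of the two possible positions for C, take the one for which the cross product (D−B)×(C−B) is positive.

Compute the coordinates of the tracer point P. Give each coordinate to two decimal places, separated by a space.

0.95 1.30

A=(0,0), D=(9.00,0)
B = A + 3.00·(cos346°, sin346°) = (2.9109, -0.7258)
|BD| = 6.1322
circle(B,3.00) ∩ circle(D,6.00): a=0.8646, h=2.8727
  candidates: C₊=(3.4294,2.2291) cross=17.616; C₋=(4.1094,-3.4760) cross=-17.616
  mode + wants cross > 0 → take C=(3.4294,2.2291) (cross=17.616)
ex = (C−B)/|BC| = (0.1728,0.9849); ey = (-0.9849,0.1728)
P = B + 1.66·ex + 2.28·ey = (0.9521,1.3033)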